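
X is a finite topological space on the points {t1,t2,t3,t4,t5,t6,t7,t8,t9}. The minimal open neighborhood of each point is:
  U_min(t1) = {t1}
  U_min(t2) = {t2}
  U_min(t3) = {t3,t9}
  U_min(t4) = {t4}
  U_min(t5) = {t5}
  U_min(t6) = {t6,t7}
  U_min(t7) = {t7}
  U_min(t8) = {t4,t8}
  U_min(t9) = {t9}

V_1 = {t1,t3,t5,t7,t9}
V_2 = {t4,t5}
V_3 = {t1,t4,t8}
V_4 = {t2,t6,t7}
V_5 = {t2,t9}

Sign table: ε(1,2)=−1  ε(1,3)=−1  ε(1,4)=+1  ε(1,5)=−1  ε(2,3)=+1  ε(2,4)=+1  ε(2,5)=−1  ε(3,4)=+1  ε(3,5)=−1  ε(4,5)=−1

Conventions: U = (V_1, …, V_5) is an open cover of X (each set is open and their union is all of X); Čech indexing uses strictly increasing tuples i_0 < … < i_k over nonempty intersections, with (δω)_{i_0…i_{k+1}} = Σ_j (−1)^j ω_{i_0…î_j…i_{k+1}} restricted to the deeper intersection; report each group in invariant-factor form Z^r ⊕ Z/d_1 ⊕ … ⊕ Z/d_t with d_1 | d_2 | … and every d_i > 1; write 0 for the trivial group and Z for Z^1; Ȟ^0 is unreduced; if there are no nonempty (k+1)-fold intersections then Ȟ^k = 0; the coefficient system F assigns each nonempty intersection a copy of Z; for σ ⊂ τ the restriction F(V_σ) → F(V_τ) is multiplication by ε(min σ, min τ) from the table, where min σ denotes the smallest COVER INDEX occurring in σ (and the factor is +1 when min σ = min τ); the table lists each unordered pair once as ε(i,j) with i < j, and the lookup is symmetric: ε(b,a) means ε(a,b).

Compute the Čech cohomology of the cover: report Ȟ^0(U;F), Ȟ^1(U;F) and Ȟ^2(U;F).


Ȟ^0(U;F) ≅ Z, Ȟ^1(U;F) ≅ Z^2 and Ȟ^2(U;F) ≅ 0

nerve of the cover:
  V12={t5} V13={t1} V14={t7} V15={t9} V23={t4} V45={t2}
C dims 5,6; δ0: rk 4, SNF 1^4
Ȟ^0 = (5 − 4) − 0 = 1, so Ȟ^0 ≅ Z
Ȟ^1 = (6 − 0) − 4 = 2, so Ȟ^1 ≅ Z^2
Ȟ^2 = (0 − 0) − 0 = 0, so Ȟ^2 ≅ 0


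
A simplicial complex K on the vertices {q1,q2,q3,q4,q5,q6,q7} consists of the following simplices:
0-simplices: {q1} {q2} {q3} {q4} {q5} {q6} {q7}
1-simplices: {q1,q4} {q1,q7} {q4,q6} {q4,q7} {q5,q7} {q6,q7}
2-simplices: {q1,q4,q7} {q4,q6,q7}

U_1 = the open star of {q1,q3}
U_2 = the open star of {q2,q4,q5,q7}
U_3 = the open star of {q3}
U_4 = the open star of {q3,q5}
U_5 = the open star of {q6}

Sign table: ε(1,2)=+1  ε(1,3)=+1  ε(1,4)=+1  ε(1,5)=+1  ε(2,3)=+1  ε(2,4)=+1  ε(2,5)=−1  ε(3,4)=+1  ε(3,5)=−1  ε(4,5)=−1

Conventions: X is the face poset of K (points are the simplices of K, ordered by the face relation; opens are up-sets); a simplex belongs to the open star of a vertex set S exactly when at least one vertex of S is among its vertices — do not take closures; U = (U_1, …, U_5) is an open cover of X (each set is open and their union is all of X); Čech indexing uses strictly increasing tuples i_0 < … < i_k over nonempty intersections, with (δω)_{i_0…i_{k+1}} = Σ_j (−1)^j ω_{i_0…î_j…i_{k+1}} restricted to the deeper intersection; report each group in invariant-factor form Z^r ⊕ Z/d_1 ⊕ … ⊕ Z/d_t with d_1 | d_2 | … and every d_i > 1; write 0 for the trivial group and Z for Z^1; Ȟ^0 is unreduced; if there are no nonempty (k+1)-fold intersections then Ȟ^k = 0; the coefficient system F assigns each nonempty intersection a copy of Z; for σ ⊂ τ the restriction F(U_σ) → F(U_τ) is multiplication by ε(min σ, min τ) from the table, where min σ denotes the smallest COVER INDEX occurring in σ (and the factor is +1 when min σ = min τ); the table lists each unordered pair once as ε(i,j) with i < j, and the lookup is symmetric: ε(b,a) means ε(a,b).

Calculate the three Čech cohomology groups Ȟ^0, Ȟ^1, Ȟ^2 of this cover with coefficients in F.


Ȟ^0 ≅ Z; Ȟ^1 ≅ Z; Ȟ^2 ≅ 0

nerve simplices:
  U1={{q1},{q3},{q1,q4},{q1,q7},{q1,q4,q7}} U2={{q2},{q4},{q5},{q7},{q1,q4},{q1,q7},{q4,q6},{q4,q7},{q5,q7},{q6,q7},{q1,q4,q7},{q4,q6,q7}} U3={{q3}} U4={{q3},{q5},{q5,q7}} U5={{q6},{q4,q6},{q6,q7},{q4,q6,q7}}
  U12={{q1,q4},{q1,q7},{q1,q4,q7}} U13={{q3}} U14={{q3}} U24={{q5},{q5,q7}} U25={{q4,q6},{q6,q7},{q4,q6,q7}} U34={{q3}}
  U134={{q3}}
C dims 5,6,1; δ0: rk 4, SNF 1^4; δ1: rk 1, SNF 1^1
degree 0: 5−4−0 = 1 → Ȟ^0 ≅ Z
degree 1: 6−1−4 = 1 → Ȟ^1 ≅ Z
degree 2: 1−0−1 = 0 → Ȟ^2 ≅ 0


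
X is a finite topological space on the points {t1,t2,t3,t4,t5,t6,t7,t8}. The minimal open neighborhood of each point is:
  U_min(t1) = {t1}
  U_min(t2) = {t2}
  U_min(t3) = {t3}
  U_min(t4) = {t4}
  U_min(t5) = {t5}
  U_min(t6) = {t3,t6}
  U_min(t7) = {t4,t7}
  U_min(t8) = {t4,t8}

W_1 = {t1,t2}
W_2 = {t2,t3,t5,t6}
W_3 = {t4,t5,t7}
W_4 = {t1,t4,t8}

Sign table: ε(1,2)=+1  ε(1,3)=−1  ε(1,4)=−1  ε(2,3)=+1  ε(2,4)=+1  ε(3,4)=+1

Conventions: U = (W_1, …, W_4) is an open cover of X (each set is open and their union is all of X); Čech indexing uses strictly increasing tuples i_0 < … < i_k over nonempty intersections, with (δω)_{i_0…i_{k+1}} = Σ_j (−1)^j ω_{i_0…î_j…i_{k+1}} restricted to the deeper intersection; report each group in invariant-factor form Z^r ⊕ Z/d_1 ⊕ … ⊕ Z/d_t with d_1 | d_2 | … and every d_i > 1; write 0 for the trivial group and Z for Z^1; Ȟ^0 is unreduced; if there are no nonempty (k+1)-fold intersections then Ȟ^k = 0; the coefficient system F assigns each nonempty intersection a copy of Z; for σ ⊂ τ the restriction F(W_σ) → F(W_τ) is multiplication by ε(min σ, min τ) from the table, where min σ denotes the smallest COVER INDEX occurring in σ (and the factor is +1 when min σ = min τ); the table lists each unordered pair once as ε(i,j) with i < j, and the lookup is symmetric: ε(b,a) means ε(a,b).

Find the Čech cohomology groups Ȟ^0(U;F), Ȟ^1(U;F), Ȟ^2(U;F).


Ȟ^0(U;F) ≅ 0,  Ȟ^1(U;F) ≅ Z/2,  Ȟ^2(U;F) ≅ 0

nerve simplices:
  W12={t2} W14={t1} W23={t5} W34={t4}
C dims 4,4; δ0: rk 4, SNF 1^3·2
degree 0: 4−4−0 = 0 → Ȟ^0 ≅ 0
degree 1: 4−0−4 = 0 plus torsion [2] → Ȟ^1 ≅ Z/2
degree 2: 0−0−0 = 0 → Ȟ^2 ≅ 0


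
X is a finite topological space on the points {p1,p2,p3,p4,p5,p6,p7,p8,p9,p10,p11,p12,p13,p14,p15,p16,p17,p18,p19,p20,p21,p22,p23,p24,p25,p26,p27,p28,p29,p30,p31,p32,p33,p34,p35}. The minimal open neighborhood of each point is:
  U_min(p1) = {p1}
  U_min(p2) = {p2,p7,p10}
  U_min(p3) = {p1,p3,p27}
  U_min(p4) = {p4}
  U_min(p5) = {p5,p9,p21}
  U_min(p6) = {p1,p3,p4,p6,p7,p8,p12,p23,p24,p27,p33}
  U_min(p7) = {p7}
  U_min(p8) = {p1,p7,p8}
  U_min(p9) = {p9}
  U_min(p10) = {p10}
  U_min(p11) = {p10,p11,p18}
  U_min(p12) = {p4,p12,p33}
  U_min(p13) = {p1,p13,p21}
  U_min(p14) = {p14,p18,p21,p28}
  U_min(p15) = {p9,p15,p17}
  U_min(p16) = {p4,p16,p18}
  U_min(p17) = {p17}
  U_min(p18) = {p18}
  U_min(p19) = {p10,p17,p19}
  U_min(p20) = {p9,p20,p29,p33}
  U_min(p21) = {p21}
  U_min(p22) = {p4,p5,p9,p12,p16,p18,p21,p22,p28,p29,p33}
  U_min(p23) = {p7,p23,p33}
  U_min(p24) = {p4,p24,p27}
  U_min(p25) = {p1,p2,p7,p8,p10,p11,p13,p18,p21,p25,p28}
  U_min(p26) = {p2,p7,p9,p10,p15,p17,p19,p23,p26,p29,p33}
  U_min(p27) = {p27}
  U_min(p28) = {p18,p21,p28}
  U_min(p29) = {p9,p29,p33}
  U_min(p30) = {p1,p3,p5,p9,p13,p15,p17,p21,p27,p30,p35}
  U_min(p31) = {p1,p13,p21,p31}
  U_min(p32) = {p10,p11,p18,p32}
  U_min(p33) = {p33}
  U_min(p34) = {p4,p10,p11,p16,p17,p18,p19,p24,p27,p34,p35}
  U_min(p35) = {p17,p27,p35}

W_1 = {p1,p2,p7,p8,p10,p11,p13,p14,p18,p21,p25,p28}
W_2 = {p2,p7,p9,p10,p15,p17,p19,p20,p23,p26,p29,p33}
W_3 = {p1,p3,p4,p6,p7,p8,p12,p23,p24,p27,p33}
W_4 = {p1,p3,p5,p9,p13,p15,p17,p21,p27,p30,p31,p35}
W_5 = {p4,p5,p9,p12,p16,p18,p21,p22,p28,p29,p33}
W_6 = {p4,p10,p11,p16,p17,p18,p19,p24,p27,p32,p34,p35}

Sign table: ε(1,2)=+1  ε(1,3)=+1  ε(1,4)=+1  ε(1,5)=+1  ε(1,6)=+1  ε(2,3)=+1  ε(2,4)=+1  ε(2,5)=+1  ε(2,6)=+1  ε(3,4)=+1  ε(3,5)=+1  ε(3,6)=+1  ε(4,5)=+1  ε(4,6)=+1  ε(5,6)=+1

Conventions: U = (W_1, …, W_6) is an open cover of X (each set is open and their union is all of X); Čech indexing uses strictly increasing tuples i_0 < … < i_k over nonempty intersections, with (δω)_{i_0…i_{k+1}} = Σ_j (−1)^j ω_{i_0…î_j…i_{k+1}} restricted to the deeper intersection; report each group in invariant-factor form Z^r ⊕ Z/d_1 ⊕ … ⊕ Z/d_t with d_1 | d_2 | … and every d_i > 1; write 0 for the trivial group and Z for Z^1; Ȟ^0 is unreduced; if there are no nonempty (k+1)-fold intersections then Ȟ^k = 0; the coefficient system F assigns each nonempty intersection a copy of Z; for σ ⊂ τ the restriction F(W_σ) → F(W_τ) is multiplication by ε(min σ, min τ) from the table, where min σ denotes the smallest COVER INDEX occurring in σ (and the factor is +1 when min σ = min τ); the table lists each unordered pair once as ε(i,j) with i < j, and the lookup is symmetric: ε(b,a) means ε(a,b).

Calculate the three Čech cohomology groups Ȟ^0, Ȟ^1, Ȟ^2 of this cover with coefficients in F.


nonempty overlaps:
  W12={p2,p7,p10} W13={p1,p7,p8} W14={p1,p13,p21} W15={p18,p21,p28} W16={p10,p11,p18} W23={p7,p23,p33} W24={p9,p15,p17} W25={p9,p29,p33} W26={p10,p17,p19} W34={p1,p3,p27} W35={p4,p12,p33} W36={p4,p24,p27} W45={p5,p9,p21} W46={p17,p27,p35} W56={p4,p16,p18}
  W123={p7} W126={p10} W134={p1} W145={p21} W156={p18} W235={p33} W245={p9} W246={p17} W346={p27} W356={p4}
C dims 6,15,10; δ0: rk 5, SNF 1^5; δ1: rk 10, SNF 1^9·2
degree 0: 6−5−0 = 1 → Ȟ^0 ≅ Z
degree 1: 15−10−5 = 0 → Ȟ^1 ≅ 0
degree 2: 10−0−10 = 0 plus torsion [2] → Ȟ^2 ≅ Z/2

Ȟ^0 = Z,  Ȟ^1 = 0,  Ȟ^2 = Z/2


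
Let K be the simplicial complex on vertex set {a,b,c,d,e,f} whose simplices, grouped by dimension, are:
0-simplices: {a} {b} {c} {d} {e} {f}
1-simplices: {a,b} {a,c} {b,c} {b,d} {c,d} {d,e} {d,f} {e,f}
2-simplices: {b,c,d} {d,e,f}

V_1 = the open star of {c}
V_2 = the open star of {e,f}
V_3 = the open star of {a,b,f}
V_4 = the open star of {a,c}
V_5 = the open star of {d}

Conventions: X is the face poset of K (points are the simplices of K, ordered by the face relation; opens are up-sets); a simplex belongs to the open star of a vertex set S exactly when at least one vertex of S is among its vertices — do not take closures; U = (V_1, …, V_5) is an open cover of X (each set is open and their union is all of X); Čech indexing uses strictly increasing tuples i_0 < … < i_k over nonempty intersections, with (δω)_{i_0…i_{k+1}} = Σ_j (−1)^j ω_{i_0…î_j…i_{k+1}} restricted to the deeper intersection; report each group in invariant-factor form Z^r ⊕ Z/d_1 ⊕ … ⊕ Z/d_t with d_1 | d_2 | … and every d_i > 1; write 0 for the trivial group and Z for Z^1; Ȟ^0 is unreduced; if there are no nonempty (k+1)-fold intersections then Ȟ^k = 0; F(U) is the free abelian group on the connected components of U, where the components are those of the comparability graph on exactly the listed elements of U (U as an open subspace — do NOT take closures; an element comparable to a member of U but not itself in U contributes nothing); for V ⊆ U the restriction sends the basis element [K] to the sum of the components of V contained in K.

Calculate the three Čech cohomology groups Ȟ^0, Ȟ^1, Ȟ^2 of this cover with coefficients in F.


Ȟ^0(U;F) ≅ Z; Ȟ^1(U;F) ≅ Z; Ȟ^2(U;F) ≅ 0

nerve of the cover:
  V1={{c},{a,c},{b,c},{c,d},{b,c,d}} V2={{e},{f},{d,e},{d,f},{e,f},{d,e,f}} V3={{a},{b},{f},{a,b},{a,c},{b,c},{b,d},{d,f},{e,f},{b,c,d},{d,e,f}} V4={{a},{c},{a,b},{a,c},{b,c},{c,d},{b,c,d}} V5={{d},{b,d},{c,d},{d,e},{d,f},{b,c,d},{d,e,f}}
  V13={{a,c},{b,c},{b,c,d}} V14={{c},{a,c},{b,c},{c,d},{b,c,d}} V15={{c,d},{b,c,d}} V23={{f},{d,f},{e,f},{d,e,f}} V25={{d,e},{d,f},{d,e,f}} V34={{a},{a,b},{a,c},{b,c},{b,c,d}} V35={{b,d},{d,f},{b,c,d},{d,e,f}} V45={{c,d},{b,c,d}}
  V134={{a,c},{b,c},{b,c,d}} V135={{b,c,d}} V145={{c,d},{b,c,d}} V235={{d,f},{d,e,f}} V345={{b,c,d}}
  V1345={{b,c,d}}
components per intersection:
  V1: {{c},{a,c},{b,c},{c,d},{b,c,d}}
  V2: {{e},{f},{d,e},{d,f},{e,f},{d,e,f}}
  V3: {{a},{b},{a,b},{a,c},{b,c},{b,d},{b,c,d}} {{f},{d,f},{e,f},{d,e,f}}
  V4: {{a},{c},{a,b},{a,c},{b,c},{c,d},{b,c,d}}
  V5: {{d},{b,d},{c,d},{d,e},{d,f},{b,c,d},{d,e,f}}
  V13: {{a,c}} {{b,c},{b,c,d}}
  V14: {{c},{a,c},{b,c},{c,d},{b,c,d}}
  V15: {{c,d},{b,c,d}}
  V23: {{f},{d,f},{e,f},{d,e,f}}
  V25: {{d,e},{d,f},{d,e,f}}
  V34: {{a},{a,b},{a,c}} {{b,c},{b,c,d}}
  V35: {{b,d},{b,c,d}} {{d,f},{d,e,f}}
  V45: {{c,d},{b,c,d}}
  V134: {{a,c}} {{b,c},{b,c,d}}
  V135: {{b,c,d}}
  V145: {{c,d},{b,c,d}}
  V235: {{d,f},{d,e,f}}
  V345: {{b,c,d}}
  V1345: {{b,c,d}}
C dims 6,11,6,1; δ0: rk 5, SNF 1^5; δ1: rk 5, SNF 1^5; δ2: rk 1, SNF 1^1
Ȟ^0 = (6 − 5) − 0 = 1, so Ȟ^0 ≅ Z
Ȟ^1 = (11 − 5) − 5 = 1, so Ȟ^1 ≅ Z
Ȟ^2 = (6 − 1) − 5 = 0, so Ȟ^2 ≅ 0


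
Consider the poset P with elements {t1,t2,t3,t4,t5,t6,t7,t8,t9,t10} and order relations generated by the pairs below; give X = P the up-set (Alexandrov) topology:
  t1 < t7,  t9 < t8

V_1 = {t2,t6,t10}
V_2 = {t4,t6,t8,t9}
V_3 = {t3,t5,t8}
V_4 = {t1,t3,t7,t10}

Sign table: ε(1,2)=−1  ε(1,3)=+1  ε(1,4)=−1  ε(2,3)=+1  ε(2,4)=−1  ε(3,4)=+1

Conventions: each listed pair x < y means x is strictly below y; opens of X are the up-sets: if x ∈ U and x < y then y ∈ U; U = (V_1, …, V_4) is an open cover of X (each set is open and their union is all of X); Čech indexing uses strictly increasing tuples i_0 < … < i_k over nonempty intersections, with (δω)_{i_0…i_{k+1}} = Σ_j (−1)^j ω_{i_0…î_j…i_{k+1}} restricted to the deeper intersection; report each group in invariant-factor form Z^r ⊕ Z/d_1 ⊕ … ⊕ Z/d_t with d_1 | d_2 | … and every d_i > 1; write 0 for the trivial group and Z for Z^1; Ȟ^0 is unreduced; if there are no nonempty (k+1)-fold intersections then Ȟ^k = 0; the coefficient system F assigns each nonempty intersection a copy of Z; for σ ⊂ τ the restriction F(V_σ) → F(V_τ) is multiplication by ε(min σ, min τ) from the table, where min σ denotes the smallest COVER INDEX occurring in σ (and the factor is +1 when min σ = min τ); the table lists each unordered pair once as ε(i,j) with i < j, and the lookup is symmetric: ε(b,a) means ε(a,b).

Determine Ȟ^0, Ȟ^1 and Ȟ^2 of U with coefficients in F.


Ȟ^0(U;F) ≅ Z, Ȟ^1(U;F) ≅ Z and Ȟ^2(U;F) ≅ 0

nerve simplices:
  V12={t6} V14={t10} V23={t8} V34={t3}
C dims 4,4; δ0: rk 3, SNF 1^3
degree 0: 4−3−0 = 1 → Ȟ^0 ≅ Z
degree 1: 4−0−3 = 1 → Ȟ^1 ≅ Z
degree 2: 0−0−0 = 0 → Ȟ^2 ≅ 0


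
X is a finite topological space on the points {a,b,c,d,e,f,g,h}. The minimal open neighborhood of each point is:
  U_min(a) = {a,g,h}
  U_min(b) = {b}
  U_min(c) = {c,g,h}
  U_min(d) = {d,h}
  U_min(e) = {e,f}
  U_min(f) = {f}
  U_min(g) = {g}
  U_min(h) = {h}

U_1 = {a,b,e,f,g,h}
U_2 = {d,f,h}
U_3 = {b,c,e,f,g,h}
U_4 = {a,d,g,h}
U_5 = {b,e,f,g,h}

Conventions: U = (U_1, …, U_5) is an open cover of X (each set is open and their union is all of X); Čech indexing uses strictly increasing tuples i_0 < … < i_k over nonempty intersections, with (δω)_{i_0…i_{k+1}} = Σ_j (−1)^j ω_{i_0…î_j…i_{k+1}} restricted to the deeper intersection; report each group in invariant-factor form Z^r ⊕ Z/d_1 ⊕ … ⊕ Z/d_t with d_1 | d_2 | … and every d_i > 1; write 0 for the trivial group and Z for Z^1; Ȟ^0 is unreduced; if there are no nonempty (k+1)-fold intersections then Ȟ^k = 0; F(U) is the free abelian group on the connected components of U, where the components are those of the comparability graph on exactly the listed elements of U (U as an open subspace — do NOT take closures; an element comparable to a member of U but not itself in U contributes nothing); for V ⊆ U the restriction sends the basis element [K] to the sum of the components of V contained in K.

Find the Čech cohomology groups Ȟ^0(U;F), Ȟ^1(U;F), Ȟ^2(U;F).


nerve of the cover:
  U12={f,h} U13={b,e,f,g,h} U14={a,g,h} U15={b,e,f,g,h} U23={f,h} U24={d,h} U25={f,h} U34={g,h} U35={b,e,f,g,h} U45={g,h}
  U123={f,h} U124={h} U125={f,h} U134={g,h} U135={b,e,f,g,h} U145={g,h} U234={h} U235={f,h} U245={h} U345={g,h}
  U1234={h} U1235={f,h} U1245={h} U1345={g,h} U2345={h}
  U12345={h}
components per intersection:
  U1: {a,g,h} {b} {e,f}
  U2: {d,h} {f}
  U3: {b} {c,g,h} {e,f}
  U4: {a,d,g,h}
  U5: {b} {e,f} {g} {h}
  U12: {f} {h}
  U13: {b} {e,f} {g} {h}
  U14: {a,g,h}
  U15: {b} {e,f} {g} {h}
  U23: {f} {h}
  U24: {d,h}
  U25: {f} {h}
  U34: {g} {h}
  U35: {b} {e,f} {g} {h}
  U45: {g} {h}
  U123: {f} {h}
  U124: {h}
  U125: {f} {h}
  U134: {g} {h}
  U135: {b} {e,f} {g} {h}
  U145: {g} {h}
  U234: {h}
  U235: {f} {h}
  U245: {h}
  U345: {g} {h}
  U1234: {h}
  U1235: {f} {h}
  U1245: {h}
  U1345: {g} {h}
  U2345: {h}
  U12345: {h}
C dims 13,24,19,7; δ0: rk 10, SNF 1^10; δ1: rk 13, SNF 1^13; δ2: rk 6, SNF 1^6
Ȟ^0 = (13 − 10) − 0 = 3, so Ȟ^0 ≅ Z^3
Ȟ^1 = (24 − 13) − 10 = 1, so Ȟ^1 ≅ Z
Ȟ^2 = (19 − 6) − 13 = 0, so Ȟ^2 ≅ 0

Ȟ^0 ≅ Z^3,  Ȟ^1 ≅ Z,  Ȟ^2 ≅ 0


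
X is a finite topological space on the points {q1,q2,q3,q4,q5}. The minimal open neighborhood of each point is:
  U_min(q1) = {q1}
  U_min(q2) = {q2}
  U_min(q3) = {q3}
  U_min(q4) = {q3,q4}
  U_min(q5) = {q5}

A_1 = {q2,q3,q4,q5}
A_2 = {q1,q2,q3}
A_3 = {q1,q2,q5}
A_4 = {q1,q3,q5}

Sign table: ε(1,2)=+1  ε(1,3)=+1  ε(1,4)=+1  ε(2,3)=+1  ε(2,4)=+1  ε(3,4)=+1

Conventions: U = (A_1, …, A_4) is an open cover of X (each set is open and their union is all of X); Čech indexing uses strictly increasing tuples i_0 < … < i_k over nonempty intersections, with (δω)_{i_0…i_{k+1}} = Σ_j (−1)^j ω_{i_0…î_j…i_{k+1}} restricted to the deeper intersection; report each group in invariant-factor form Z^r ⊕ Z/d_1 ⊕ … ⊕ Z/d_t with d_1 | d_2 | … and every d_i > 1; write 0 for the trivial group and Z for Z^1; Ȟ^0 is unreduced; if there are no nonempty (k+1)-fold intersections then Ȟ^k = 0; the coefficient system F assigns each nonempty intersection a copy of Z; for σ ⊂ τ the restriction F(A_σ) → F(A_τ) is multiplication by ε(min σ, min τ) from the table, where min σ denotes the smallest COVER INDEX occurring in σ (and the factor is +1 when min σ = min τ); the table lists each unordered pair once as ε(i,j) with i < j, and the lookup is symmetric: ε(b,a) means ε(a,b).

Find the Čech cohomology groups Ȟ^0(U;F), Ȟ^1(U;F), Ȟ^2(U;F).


nerve of the cover:
  A12={q2,q3} A13={q2,q5} A14={q3,q5} A23={q1,q2} A24={q1,q3} A34={q1,q5}
  A123={q2} A124={q3} A134={q5} A234={q1}
C dims 4,6,4; δ0: rk 3, SNF 1^3; δ1: rk 3, SNF 1^3
Ȟ^0 = (4 − 3) − 0 = 1, so Ȟ^0 ≅ Z
Ȟ^1 = (6 − 3) − 3 = 0, so Ȟ^1 ≅ 0
Ȟ^2 = (4 − 0) − 3 = 1, so Ȟ^2 ≅ Z

Ȟ^0(U;F) ≅ Z, Ȟ^1(U;F) ≅ 0 and Ȟ^2(U;F) ≅ Z


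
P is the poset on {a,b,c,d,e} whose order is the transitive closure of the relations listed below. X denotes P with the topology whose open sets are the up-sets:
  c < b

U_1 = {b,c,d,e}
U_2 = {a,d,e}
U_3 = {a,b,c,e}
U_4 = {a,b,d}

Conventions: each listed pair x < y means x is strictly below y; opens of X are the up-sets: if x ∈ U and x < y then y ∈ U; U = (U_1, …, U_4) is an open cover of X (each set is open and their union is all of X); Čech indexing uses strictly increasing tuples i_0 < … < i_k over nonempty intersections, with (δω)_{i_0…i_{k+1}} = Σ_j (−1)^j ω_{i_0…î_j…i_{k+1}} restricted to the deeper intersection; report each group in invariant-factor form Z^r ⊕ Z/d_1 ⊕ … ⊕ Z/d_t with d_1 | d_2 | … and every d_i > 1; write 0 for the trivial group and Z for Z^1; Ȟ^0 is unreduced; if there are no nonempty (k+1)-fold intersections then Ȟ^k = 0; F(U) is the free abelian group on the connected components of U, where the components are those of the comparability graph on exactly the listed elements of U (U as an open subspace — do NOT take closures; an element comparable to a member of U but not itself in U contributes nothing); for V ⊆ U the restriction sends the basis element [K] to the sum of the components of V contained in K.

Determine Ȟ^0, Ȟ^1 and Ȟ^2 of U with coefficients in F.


nerve simplices:
  U12={d,e} U13={b,c,e} U14={b,d} U23={a,e} U24={a,d} U34={a,b}
  U123={e} U124={d} U134={b} U234={a}
components per intersection:
  U1: {b,c} {d} {e}
  U2: {a} {d} {e}
  U3: {a} {b,c} {e}
  U4: {a} {b} {d}
  U12: {d} {e}
  U13: {b,c} {e}
  U14: {b} {d}
  U23: {a} {e}
  U24: {a} {d}
  U34: {a} {b}
  U123: {e}
  U124: {d}
  U134: {b}
  U234: {a}
C dims 12,12,4; δ0: rk 8, SNF 1^8; δ1: rk 4, SNF 1^4
degree 0: 12−8−0 = 4 → Ȟ^0 ≅ Z^4
degree 1: 12−4−8 = 0 → Ȟ^1 ≅ 0
degree 2: 4−0−4 = 0 → Ȟ^2 ≅ 0

Ȟ^0 = Z^4,  Ȟ^1 = 0,  Ȟ^2 = 0


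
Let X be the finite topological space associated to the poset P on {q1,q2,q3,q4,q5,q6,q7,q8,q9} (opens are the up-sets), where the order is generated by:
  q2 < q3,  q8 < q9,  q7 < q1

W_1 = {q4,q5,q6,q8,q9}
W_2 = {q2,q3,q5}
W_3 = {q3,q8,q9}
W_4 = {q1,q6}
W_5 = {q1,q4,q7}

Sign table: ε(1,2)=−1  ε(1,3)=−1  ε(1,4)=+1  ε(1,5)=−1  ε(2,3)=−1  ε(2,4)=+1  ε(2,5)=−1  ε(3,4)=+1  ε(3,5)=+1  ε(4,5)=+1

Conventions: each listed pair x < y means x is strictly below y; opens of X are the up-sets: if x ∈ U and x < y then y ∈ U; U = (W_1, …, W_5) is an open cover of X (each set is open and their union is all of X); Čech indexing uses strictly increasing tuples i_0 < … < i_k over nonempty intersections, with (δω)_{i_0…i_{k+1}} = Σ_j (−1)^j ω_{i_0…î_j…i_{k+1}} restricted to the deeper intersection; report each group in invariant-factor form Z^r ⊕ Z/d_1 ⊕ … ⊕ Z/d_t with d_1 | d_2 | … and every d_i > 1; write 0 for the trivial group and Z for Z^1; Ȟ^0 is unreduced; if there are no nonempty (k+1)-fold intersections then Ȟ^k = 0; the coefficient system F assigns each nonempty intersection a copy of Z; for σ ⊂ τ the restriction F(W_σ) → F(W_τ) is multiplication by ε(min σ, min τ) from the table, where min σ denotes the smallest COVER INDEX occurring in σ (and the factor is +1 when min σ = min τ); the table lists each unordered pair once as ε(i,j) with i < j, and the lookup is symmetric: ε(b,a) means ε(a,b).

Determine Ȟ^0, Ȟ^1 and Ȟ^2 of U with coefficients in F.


nerve simplices:
  W12={q5} W13={q8,q9} W14={q6} W15={q4} W23={q3} W45={q1}
C dims 5,6; δ0: rk 5, SNF 1^4·2
degree 0: 5−5−0 = 0 → Ȟ^0 ≅ 0
degree 1: 6−0−5 = 1 plus torsion [2] → Ȟ^1 ≅ Z ⊕ Z/2
degree 2: 0−0−0 = 0 → Ȟ^2 ≅ 0

Ȟ^0 = 0, Ȟ^1 = Z ⊕ Z/2 and Ȟ^2 = 0


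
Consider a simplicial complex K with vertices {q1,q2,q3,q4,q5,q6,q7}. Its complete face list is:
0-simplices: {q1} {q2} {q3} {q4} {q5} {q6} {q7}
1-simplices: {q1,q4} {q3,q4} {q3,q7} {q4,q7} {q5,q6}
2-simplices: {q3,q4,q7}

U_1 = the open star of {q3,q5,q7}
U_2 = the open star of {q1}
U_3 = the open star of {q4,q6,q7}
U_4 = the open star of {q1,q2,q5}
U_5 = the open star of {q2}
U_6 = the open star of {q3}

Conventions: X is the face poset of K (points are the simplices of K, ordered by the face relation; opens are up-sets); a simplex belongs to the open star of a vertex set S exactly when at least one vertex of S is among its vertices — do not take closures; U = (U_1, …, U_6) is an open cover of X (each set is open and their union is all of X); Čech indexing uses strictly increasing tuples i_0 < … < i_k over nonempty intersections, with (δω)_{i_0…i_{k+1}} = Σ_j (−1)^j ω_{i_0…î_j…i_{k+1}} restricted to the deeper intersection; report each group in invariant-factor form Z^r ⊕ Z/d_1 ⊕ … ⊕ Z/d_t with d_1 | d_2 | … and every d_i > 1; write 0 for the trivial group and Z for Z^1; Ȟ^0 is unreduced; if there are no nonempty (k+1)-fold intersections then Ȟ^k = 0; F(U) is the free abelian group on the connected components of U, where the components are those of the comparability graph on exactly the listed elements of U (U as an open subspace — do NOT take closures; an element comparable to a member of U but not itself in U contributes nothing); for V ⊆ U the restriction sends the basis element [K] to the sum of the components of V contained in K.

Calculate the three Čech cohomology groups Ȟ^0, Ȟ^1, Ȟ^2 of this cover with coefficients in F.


nonempty intersections:
  U1={{q3},{q5},{q7},{q3,q4},{q3,q7},{q4,q7},{q5,q6},{q3,q4,q7}} U2={{q1},{q1,q4}} U3={{q4},{q6},{q7},{q1,q4},{q3,q4},{q3,q7},{q4,q7},{q5,q6},{q3,q4,q7}} U4={{q1},{q2},{q5},{q1,q4},{q5,q6}} U5={{q2}} U6={{q3},{q3,q4},{q3,q7},{q3,q4,q7}}
  U13={{q7},{q3,q4},{q3,q7},{q4,q7},{q5,q6},{q3,q4,q7}} U14={{q5},{q5,q6}} U16={{q3},{q3,q4},{q3,q7},{q3,q4,q7}} U23={{q1,q4}} U24={{q1},{q1,q4}} U34={{q1,q4},{q5,q6}} U36={{q3,q4},{q3,q7},{q3,q4,q7}} U45={{q2}}
  U134={{q5,q6}} U136={{q3,q4},{q3,q7},{q3,q4,q7}} U234={{q1,q4}}
components per intersection:
  U1: {{q3},{q7},{q3,q4},{q3,q7},{q4,q7},{q3,q4,q7}} {{q5},{q5,q6}}
  U2: {{q1},{q1,q4}}
  U3: {{q4},{q7},{q1,q4},{q3,q4},{q3,q7},{q4,q7},{q3,q4,q7}} {{q6},{q5,q6}}
  U4: {{q1},{q1,q4}} {{q2}} {{q5},{q5,q6}}
  U5: {{q2}}
  U6: {{q3},{q3,q4},{q3,q7},{q3,q4,q7}}
  U13: {{q7},{q3,q4},{q3,q7},{q4,q7},{q3,q4,q7}} {{q5,q6}}
  U14: {{q5},{q5,q6}}
  U16: {{q3},{q3,q4},{q3,q7},{q3,q4,q7}}
  U23: {{q1,q4}}
  U24: {{q1},{q1,q4}}
  U34: {{q1,q4}} {{q5,q6}}
  U36: {{q3,q4},{q3,q7},{q3,q4,q7}}
  U45: {{q2}}
  U134: {{q5,q6}}
  U136: {{q3,q4},{q3,q7},{q3,q4,q7}}
  U234: {{q1,q4}}
C dims 10,10,3; δ0: rk 7, SNF 1^7; δ1: rk 3, SNF 1^3
Ȟ^0: (10−7)−0=3 ⇒ Z^3
Ȟ^1: (10−3)−7=0 ⇒ 0
Ȟ^2: (3−0)−3=0 ⇒ 0

Ȟ^0(U;F) ≅ Z^3,  Ȟ^1(U;F) ≅ 0,  Ȟ^2(U;F) ≅ 0


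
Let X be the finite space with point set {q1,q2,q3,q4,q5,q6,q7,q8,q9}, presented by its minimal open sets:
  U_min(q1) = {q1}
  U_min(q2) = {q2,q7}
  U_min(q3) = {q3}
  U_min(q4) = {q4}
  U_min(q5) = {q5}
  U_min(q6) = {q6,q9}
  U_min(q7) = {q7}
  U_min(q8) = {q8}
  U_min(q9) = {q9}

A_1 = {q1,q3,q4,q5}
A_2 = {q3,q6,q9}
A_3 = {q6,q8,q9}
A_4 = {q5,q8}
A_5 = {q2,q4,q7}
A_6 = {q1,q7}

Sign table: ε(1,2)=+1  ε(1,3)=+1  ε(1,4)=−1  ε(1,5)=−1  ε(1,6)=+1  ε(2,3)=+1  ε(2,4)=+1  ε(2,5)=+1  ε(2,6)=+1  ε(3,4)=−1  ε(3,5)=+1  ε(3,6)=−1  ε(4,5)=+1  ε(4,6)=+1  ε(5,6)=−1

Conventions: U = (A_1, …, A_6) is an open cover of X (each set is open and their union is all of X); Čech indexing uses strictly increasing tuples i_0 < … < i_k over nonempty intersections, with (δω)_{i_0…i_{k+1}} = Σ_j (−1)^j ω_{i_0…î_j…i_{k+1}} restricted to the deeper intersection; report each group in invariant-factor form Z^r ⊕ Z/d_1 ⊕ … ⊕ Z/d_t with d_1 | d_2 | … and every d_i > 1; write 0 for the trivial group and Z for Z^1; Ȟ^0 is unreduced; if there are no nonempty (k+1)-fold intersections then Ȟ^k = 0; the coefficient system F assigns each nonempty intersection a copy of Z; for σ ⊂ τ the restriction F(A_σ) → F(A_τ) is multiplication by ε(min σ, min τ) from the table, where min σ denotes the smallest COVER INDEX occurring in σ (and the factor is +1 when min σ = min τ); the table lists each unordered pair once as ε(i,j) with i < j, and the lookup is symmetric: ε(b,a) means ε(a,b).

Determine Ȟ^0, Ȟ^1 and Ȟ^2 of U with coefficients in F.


nerve of the cover:
  A12={q3} A14={q5} A15={q4} A16={q1} A23={q6,q9} A34={q8} A56={q7}
C dims 6,7; δ0: rk 5, SNF 1^5
Ȟ^0 = (6 − 5) − 0 = 1, so Ȟ^0 ≅ Z
Ȟ^1 = (7 − 0) − 5 = 2, so Ȟ^1 ≅ Z^2
Ȟ^2 = (0 − 0) − 0 = 0, so Ȟ^2 ≅ 0

Ȟ^0 ≅ Z, Ȟ^1 ≅ Z^2, Ȟ^2 ≅ 0


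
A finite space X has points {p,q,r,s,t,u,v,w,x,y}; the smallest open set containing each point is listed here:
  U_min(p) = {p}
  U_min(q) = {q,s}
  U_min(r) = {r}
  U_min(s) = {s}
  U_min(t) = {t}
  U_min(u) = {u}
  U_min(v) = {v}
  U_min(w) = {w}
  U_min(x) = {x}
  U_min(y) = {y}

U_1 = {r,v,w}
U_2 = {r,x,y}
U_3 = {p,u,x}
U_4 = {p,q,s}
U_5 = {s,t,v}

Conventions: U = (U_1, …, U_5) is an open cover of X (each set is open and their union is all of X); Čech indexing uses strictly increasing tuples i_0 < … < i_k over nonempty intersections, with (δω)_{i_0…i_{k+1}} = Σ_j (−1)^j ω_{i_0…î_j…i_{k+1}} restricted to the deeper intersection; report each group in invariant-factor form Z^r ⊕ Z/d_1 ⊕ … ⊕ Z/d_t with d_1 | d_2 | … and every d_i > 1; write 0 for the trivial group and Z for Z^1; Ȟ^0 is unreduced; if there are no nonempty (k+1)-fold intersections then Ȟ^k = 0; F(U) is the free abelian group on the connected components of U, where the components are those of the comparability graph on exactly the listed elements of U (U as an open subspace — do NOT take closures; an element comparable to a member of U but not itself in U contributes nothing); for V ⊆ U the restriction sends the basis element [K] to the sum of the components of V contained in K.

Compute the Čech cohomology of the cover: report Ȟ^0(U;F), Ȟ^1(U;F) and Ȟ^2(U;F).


cover nerve:
  U12={r} U15={v} U23={x} U34={p} U45={s}
components per intersection:
  U1: {r} {v} {w}
  U2: {r} {x} {y}
  U3: {p} {u} {x}
  U4: {p} {q,s}
  U5: {s} {t} {v}
  U12: {r}
  U15: {v}
  U23: {x}
  U34: {p}
  U45: {s}
C dims 14,5; δ0: rk 5, SNF 1^5
Ȟ^0: (14−5)−0=9 ⇒ Z^9
Ȟ^1: (5−0)−5=0 ⇒ 0
Ȟ^2: (0−0)−0=0 ⇒ 0

Ȟ^0(U;F) ≅ Z^9,  Ȟ^1(U;F) ≅ 0,  Ȟ^2(U;F) ≅ 0


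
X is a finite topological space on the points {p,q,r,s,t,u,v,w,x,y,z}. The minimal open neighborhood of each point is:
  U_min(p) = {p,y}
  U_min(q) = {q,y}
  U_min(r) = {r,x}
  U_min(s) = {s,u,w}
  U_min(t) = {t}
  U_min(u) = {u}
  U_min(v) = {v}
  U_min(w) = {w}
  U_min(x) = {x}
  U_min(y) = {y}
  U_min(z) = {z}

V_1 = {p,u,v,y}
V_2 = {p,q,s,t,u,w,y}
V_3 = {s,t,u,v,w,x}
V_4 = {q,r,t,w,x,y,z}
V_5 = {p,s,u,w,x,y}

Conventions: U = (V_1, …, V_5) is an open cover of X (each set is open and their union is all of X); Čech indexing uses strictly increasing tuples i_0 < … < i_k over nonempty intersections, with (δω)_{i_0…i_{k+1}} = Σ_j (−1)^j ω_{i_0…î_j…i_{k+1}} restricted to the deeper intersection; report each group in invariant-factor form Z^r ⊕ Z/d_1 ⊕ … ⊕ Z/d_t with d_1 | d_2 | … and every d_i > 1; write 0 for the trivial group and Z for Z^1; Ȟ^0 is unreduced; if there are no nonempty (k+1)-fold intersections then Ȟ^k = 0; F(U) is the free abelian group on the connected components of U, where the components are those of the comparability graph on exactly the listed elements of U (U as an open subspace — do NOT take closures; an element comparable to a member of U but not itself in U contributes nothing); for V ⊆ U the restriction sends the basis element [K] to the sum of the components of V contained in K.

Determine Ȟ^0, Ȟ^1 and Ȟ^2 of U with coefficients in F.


Ȟ^0 ≅ Z^6, Ȟ^1 ≅ 0, Ȟ^2 ≅ 0

nonempty intersections:
  V12={p,u,y} V13={u,v} V14={y} V15={p,u,y} V23={s,t,u,w} V24={q,t,w,y} V25={p,s,u,w,y} V34={t,w,x} V35={s,u,w,x} V45={w,x,y}
  V123={u} V124={y} V125={p,u,y} V135={u} V145={y} V234={t,w} V235={s,u,w} V245={w,y} V345={w,x}
  V1235={u} V1245={y} V2345={w}
components per intersection:
  V1: {p,y} {u} {v}
  V2: {p,q,y} {s,u,w} {t}
  V3: {s,u,w} {t} {v} {x}
  V4: {q,y} {r,x} {t} {w} {z}
  V5: {p,y} {s,u,w} {x}
  V12: {p,y} {u}
  V13: {u} {v}
  V14: {y}
  V15: {p,y} {u}
  V23: {s,u,w} {t}
  V24: {q,y} {t} {w}
  V25: {p,y} {s,u,w}
  V34: {t} {w} {x}
  V35: {s,u,w} {x}
  V45: {w} {x} {y}
  V123: {u}
  V124: {y}
  V125: {p,y} {u}
  V135: {u}
  V145: {y}
  V234: {t} {w}
  V235: {s,u,w}
  V245: {w} {y}
  V345: {w} {x}
  V1235: {u}
  V1245: {y}
  V2345: {w}
C dims 18,22,13,3; δ0: rk 12, SNF 1^12; δ1: rk 10, SNF 1^10; δ2: rk 3, SNF 1^3
Ȟ^0: (18−12)−0=6 ⇒ Z^6
Ȟ^1: (22−10)−12=0 ⇒ 0
Ȟ^2: (13−3)−10=0 ⇒ 0


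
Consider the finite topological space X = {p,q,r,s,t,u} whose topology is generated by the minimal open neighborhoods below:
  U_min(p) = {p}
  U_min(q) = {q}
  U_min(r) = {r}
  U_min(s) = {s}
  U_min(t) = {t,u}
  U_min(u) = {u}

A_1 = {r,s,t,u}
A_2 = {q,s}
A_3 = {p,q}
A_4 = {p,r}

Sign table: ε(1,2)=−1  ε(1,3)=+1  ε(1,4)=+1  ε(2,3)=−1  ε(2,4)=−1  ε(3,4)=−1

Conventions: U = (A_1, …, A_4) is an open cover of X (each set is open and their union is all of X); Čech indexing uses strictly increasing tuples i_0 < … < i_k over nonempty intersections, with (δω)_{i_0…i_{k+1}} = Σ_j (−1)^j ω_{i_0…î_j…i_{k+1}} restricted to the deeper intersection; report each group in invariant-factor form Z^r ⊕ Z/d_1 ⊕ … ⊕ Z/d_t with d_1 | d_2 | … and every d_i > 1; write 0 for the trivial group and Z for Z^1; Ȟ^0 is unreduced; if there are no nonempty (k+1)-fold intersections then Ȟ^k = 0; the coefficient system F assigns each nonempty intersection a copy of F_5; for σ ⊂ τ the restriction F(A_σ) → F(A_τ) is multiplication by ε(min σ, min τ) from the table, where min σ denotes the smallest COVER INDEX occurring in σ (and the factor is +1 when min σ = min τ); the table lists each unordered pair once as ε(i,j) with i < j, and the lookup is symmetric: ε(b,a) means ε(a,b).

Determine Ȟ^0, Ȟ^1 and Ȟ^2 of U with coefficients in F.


Ȟ^0(U;F) ≅ 0, Ȟ^1(U;F) ≅ 0, Ȟ^2(U;F) ≅ 0

intersection data:
  A12={s} A14={r} A23={q} A34={p}
C dims 4,4; δ0: rk_F5 4
Ȟ^0 = (4 − 4) − 0 = 0, so Ȟ^0 ≅ 0
Ȟ^1 = (4 − 0) − 4 = 0, so Ȟ^1 ≅ 0
Ȟ^2 = (0 − 0) − 0 = 0, so Ȟ^2 ≅ 0


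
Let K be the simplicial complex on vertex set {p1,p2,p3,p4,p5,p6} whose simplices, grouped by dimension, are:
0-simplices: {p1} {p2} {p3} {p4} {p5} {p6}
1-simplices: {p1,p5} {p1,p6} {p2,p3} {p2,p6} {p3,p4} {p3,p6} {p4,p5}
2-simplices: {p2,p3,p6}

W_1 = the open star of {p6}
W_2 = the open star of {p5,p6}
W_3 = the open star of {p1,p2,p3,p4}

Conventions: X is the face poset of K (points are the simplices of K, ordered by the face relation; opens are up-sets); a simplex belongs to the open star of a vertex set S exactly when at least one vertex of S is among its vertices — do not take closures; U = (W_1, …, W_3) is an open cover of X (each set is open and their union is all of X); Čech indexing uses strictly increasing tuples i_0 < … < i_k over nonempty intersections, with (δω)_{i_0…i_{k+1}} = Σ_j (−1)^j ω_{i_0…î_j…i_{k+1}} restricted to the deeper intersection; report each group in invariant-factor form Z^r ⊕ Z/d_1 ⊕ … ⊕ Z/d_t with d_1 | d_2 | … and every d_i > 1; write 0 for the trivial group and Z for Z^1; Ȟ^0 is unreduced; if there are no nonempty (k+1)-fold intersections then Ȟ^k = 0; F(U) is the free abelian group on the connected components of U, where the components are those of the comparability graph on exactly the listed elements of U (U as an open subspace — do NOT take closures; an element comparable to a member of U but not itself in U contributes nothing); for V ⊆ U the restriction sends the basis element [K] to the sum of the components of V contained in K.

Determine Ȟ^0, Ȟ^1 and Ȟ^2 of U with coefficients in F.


Ȟ^0 = Z, Ȟ^1 = Z, Ȟ^2 = 0

nonempty intersections:
  W1={{p6},{p1,p6},{p2,p6},{p3,p6},{p2,p3,p6}} W2={{p5},{p6},{p1,p5},{p1,p6},{p2,p6},{p3,p6},{p4,p5},{p2,p3,p6}} W3={{p1},{p2},{p3},{p4},{p1,p5},{p1,p6},{p2,p3},{p2,p6},{p3,p4},{p3,p6},{p4,p5},{p2,p3,p6}}
  W12={{p6},{p1,p6},{p2,p6},{p3,p6},{p2,p3,p6}} W13={{p1,p6},{p2,p6},{p3,p6},{p2,p3,p6}} W23={{p1,p5},{p1,p6},{p2,p6},{p3,p6},{p4,p5},{p2,p3,p6}}
  W123={{p1,p6},{p2,p6},{p3,p6},{p2,p3,p6}}
components per intersection:
  W1: {{p6},{p1,p6},{p2,p6},{p3,p6},{p2,p3,p6}}
  W2: {{p5},{p1,p5},{p4,p5}} {{p6},{p1,p6},{p2,p6},{p3,p6},{p2,p3,p6}}
  W3: {{p1},{p1,p5},{p1,p6}} {{p2},{p3},{p4},{p2,p3},{p2,p6},{p3,p4},{p3,p6},{p4,p5},{p2,p3,p6}}
  W12: {{p6},{p1,p6},{p2,p6},{p3,p6},{p2,p3,p6}}
  W13: {{p1,p6}} {{p2,p6},{p3,p6},{p2,p3,p6}}
  W23: {{p1,p5}} {{p1,p6}} {{p2,p6},{p3,p6},{p2,p3,p6}} {{p4,p5}}
  W123: {{p1,p6}} {{p2,p6},{p3,p6},{p2,p3,p6}}
C dims 5,7,2; δ0: rk 4, SNF 1^4; δ1: rk 2, SNF 1^2
Ȟ^0: (5−4)−0=1 ⇒ Z
Ȟ^1: (7−2)−4=1 ⇒ Z
Ȟ^2: (2−0)−2=0 ⇒ 0


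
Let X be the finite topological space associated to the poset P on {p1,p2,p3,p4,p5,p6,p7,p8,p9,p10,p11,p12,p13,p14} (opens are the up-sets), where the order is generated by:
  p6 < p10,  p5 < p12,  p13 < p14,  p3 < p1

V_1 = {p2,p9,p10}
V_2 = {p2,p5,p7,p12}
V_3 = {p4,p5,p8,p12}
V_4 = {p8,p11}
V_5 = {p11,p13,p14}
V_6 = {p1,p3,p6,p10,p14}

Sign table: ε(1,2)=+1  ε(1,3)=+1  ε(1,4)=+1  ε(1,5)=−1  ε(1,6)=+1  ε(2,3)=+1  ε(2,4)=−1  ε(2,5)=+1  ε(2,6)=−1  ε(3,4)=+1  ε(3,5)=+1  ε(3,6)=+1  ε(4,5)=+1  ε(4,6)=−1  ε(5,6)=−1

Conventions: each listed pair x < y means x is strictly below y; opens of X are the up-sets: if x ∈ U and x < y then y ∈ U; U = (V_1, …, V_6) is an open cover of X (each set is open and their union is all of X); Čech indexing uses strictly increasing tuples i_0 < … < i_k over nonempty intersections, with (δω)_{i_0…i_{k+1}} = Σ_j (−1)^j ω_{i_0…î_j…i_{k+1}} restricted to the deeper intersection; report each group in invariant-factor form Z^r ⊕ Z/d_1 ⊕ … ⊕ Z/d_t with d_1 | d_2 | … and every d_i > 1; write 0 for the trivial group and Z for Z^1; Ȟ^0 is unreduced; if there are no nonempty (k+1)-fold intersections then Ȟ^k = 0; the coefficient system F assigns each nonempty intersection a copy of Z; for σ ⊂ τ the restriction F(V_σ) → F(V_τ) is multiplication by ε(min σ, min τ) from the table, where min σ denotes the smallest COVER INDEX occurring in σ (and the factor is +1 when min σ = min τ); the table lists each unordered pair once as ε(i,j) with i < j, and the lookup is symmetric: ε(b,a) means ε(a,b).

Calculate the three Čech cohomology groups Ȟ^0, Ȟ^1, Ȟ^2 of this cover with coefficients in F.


Ȟ^0 ≅ 0,  Ȟ^1 ≅ Z/2,  Ȟ^2 ≅ 0

nerve simplices:
  V12={p2} V16={p10} V23={p5,p12} V34={p8} V45={p11} V56={p14}
C dims 6,6; δ0: rk 6, SNF 1^5·2
degree 0: 6−6−0 = 0 → Ȟ^0 ≅ 0
degree 1: 6−0−6 = 0 plus torsion [2] → Ȟ^1 ≅ Z/2
degree 2: 0−0−0 = 0 → Ȟ^2 ≅ 0


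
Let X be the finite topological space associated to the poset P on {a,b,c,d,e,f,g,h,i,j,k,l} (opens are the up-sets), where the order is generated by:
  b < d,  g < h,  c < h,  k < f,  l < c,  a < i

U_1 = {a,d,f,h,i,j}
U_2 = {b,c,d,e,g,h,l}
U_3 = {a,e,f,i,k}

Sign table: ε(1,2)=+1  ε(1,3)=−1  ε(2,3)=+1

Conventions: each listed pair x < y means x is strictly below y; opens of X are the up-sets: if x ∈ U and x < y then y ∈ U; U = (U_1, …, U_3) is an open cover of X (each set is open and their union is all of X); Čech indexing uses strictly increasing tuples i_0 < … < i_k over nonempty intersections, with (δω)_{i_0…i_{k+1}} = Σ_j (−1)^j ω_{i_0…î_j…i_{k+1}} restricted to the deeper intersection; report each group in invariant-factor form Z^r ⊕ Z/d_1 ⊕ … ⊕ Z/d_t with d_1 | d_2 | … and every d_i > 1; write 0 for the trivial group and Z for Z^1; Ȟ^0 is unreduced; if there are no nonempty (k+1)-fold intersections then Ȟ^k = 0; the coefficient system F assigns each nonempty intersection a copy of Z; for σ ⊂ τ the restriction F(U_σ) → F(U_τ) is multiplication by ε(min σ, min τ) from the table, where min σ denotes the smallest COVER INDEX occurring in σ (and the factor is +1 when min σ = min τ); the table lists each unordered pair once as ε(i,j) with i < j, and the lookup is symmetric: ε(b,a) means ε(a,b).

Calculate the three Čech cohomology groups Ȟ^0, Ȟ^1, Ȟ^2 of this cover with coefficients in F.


Ȟ^0(U;F) ≅ 0,  Ȟ^1(U;F) ≅ Z/2,  Ȟ^2(U;F) ≅ 0

cover nerve:
  U12={d,h} U13={a,f,i} U23={e}
C dims 3,3; δ0: rk 3, SNF 1^2·2
Ȟ^0: (3−3)−0=0 ⇒ 0
Ȟ^1: (3−0)−3=0 plus torsion [2] ⇒ Z/2
Ȟ^2: (0−0)−0=0 ⇒ 0


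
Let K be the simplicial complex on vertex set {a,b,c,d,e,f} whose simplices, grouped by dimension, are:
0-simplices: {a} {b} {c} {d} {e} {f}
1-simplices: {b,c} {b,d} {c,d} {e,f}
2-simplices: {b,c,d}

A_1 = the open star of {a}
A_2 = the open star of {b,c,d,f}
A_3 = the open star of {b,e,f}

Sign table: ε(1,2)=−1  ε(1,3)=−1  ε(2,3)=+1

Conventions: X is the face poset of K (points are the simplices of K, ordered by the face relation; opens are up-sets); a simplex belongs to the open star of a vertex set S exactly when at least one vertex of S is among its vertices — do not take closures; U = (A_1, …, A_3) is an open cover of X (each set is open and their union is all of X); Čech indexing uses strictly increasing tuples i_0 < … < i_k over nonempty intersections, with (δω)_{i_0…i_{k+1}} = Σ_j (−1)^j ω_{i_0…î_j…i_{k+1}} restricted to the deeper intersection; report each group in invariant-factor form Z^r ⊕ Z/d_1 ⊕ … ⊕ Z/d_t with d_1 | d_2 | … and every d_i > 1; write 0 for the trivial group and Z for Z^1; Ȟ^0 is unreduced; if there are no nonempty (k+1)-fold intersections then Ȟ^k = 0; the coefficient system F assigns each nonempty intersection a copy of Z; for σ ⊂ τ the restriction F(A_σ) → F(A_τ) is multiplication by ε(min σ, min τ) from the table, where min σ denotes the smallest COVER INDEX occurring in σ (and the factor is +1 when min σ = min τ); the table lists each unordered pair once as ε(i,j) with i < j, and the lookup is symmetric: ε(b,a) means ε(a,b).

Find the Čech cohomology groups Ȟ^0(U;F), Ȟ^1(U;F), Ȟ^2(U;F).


nonempty overlaps:
  A1={{a}} A2={{b},{c},{d},{f},{b,c},{b,d},{c,d},{e,f},{b,c,d}} A3={{b},{e},{f},{b,c},{b,d},{e,f},{b,c,d}}
  A23={{b},{f},{b,c},{b,d},{e,f},{b,c,d}}
C dims 3,1; δ0: rk 1, SNF 1^1
degree 0: 3−1−0 = 2 → Ȟ^0 ≅ Z^2
degree 1: 1−0−1 = 0 → Ȟ^1 ≅ 0
degree 2: 0−0−0 = 0 → Ȟ^2 ≅ 0

Ȟ^0(U;F) ≅ Z^2,  Ȟ^1(U;F) ≅ 0,  Ȟ^2(U;F) ≅ 0
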